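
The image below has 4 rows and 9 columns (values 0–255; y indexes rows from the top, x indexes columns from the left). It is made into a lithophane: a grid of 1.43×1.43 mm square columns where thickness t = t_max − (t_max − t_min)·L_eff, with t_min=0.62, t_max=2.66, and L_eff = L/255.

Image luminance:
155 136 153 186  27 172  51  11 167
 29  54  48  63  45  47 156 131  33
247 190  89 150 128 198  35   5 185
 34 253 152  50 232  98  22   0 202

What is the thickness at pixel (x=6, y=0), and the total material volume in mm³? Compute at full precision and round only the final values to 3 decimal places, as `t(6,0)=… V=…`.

t(6,0)=2.252 V=131.463

span = t_max - t_min = 2.66 - 0.62 = 2.040
L(6,0) = 51, L_eff = 51/255 = 0.200000
t(6,0) = 2.66 - 2.040·0.200000 = 2.252
Σt over all 4·9 pixels = 64.288
V = pitch²·Σt = 1.43²·64.288 = 131.463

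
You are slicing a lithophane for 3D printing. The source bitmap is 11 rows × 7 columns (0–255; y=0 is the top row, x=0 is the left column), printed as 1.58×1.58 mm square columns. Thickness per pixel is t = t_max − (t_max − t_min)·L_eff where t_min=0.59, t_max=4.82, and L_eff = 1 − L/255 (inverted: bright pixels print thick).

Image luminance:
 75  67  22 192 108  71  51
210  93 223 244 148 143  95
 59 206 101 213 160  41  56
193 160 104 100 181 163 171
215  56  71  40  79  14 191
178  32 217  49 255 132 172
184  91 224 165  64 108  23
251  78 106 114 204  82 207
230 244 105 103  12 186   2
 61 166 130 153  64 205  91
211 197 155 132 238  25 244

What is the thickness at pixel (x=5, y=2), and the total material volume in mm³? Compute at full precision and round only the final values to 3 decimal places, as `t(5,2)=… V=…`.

t(5,2)=1.270 V=536.051

span = t_max - t_min = 4.82 - 0.59 = 4.230
L(5,2) = 41, L_eff = 1 - 41/255 = 0.839216 (inverted)
t(5,2) = 4.82 - 4.230·0.839216 = 1.270
Σt over all 11·7 pixels = 1825201/8500 ≈ 214.7295294
V = pitch²·Σt = 1.58²·1825201/8500 = 536.051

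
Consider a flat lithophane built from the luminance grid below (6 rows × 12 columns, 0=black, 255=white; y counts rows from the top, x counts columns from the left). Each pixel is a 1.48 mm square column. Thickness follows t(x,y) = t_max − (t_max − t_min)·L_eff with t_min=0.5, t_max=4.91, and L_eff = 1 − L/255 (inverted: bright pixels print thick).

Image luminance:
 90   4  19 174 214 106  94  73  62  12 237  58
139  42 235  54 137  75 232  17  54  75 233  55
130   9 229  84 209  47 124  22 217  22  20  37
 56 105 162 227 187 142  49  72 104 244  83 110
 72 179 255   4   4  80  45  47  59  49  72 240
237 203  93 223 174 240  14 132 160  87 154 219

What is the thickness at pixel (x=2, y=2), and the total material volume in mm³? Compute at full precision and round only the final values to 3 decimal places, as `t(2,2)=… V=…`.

t(2,2)=4.460 V=390.388

span = t_max - t_min = 4.91 - 0.5 = 4.410
L(2,2) = 229, L_eff = 1 - 229/255 = 0.101961 (inverted)
t(2,2) = 4.91 - 4.410·0.101961 = 4.460
Σt over all 6·12 pixels = 378732/2125 ≈ 178.2268235
V = pitch²·Σt = 1.48²·378732/2125 = 390.388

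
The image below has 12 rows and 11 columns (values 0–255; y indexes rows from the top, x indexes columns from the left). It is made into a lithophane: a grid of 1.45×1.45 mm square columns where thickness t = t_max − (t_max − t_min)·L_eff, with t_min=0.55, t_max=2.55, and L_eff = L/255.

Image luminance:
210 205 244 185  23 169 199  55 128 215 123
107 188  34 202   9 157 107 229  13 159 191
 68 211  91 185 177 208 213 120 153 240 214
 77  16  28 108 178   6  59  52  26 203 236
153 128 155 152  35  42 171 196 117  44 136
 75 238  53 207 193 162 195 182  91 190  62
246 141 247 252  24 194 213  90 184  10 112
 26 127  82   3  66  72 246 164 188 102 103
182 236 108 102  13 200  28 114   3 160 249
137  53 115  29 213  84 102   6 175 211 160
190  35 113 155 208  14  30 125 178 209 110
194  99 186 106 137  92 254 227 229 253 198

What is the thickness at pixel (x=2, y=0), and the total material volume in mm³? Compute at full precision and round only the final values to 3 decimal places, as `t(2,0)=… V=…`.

t(2,0)=0.636 V=412.329

span = t_max - t_min = 2.55 - 0.55 = 2.000
L(2,0) = 244, L_eff = 244/255 = 0.956863
t(2,0) = 2.55 - 2.000·0.956863 = 0.636
Σt over all 12·11 pixels = 50009/255 ≈ 196.1137255
V = pitch²·Σt = 1.45²·50009/255 = 412.329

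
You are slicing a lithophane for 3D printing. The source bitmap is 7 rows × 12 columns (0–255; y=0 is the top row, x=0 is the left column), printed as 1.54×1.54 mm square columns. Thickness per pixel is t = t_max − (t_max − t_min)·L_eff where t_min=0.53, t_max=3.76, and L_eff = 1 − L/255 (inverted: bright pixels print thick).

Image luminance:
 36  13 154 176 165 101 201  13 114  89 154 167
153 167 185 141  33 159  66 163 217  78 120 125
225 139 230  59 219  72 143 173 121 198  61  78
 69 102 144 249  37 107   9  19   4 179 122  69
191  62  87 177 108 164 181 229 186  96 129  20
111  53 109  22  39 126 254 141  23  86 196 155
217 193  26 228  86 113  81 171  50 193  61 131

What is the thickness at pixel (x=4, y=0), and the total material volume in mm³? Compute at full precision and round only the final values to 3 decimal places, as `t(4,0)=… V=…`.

t(4,0)=2.620 V=415.389

span = t_max - t_min = 3.76 - 0.53 = 3.230
L(4,0) = 165, L_eff = 1 - 165/255 = 0.352941 (inverted)
t(4,0) = 3.76 - 3.230·0.352941 = 2.620
Σt over all 7·12 pixels = 262727/1500 ≈ 175.1513333
V = pitch²·Σt = 1.54²·262727/1500 = 415.389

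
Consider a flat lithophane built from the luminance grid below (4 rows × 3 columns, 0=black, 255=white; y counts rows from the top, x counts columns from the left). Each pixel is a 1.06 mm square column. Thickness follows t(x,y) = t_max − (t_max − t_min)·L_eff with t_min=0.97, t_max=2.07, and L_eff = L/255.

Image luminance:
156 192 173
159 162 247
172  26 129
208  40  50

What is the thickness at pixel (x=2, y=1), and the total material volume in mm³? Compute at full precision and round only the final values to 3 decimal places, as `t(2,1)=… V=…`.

span = t_max - t_min = 2.07 - 0.97 = 1.100
L(2,1) = 247, L_eff = 247/255 = 0.968627
t(2,1) = 2.07 - 1.100·0.968627 = 1.005
Σt over all 4·3 pixels = 22244/1275 ≈ 17.4462745
V = pitch²·Σt = 1.06²·22244/1275 = 19.603

t(2,1)=1.005 V=19.603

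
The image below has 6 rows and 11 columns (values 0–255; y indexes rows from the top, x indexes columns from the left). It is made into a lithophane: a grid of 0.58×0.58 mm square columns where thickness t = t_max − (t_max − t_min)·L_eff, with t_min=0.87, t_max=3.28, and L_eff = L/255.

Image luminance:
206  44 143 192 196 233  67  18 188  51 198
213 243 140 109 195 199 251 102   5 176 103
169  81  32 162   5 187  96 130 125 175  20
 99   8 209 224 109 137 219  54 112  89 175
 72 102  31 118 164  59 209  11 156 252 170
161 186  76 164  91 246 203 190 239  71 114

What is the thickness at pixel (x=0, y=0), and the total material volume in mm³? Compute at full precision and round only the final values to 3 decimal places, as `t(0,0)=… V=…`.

t(0,0)=1.333 V=44.293

span = t_max - t_min = 3.28 - 0.87 = 2.410
L(0,0) = 206, L_eff = 206/255 = 0.807843
t(0,0) = 3.28 - 2.410·0.807843 = 1.333
Σt over all 6·11 pixels = 1678753/12750 ≈ 131.6669020
V = pitch²·Σt = 0.58²·1678753/12750 = 44.293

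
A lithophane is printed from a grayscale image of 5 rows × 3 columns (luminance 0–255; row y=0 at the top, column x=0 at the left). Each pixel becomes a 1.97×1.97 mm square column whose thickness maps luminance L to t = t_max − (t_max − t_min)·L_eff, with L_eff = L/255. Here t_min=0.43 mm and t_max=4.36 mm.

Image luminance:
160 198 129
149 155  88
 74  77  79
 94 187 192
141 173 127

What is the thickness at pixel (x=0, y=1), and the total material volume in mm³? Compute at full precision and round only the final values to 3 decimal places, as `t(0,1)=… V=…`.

t(0,1)=2.064 V=132.812

span = t_max - t_min = 4.36 - 0.43 = 3.930
L(0,1) = 149, L_eff = 149/255 = 0.584314
t(0,1) = 4.36 - 3.930·0.584314 = 2.064
Σt over all 5·3 pixels = 34.222
V = pitch²·Σt = 1.97²·34.222 = 132.812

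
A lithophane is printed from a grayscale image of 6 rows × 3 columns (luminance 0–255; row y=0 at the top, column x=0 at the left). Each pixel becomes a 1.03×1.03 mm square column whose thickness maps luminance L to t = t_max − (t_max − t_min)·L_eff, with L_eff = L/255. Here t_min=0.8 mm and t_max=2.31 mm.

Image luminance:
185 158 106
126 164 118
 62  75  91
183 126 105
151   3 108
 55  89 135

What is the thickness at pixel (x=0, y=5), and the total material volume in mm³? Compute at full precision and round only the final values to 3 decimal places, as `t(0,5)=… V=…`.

span = t_max - t_min = 2.31 - 0.8 = 1.510
L(0,5) = 55, L_eff = 55/255 = 0.215686
t(0,5) = 2.31 - 1.510·0.215686 = 1.984
Σt over all 6·3 pixels = 29.5
V = pitch²·Σt = 1.03²·29.5 = 31.297

t(0,5)=1.984 V=31.297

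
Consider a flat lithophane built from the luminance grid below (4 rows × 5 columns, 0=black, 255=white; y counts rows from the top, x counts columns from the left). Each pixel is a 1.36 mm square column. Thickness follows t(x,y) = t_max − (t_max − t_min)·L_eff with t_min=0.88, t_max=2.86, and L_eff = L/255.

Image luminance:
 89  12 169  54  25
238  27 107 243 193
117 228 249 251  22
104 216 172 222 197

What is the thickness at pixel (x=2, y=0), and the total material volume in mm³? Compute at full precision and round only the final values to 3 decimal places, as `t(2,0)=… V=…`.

span = t_max - t_min = 2.86 - 0.88 = 1.980
L(2,0) = 169, L_eff = 169/255 = 0.662745
t(2,0) = 2.86 - 1.980·0.662745 = 1.548
Σt over all 4·5 pixels = 29249/850 ≈ 34.4105882
V = pitch²·Σt = 1.36²·29249/850 = 63.646

t(2,0)=1.548 V=63.646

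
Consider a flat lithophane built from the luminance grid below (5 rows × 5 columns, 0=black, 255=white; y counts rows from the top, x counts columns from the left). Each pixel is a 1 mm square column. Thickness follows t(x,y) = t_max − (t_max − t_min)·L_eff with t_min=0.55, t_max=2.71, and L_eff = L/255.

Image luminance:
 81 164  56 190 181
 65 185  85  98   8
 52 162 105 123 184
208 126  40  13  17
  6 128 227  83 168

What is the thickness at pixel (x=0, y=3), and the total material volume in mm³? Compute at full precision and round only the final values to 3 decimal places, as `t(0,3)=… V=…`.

t(0,3)=0.948 V=44.414

span = t_max - t_min = 2.71 - 0.55 = 2.160
L(0,3) = 208, L_eff = 208/255 = 0.815686
t(0,3) = 2.71 - 2.160·0.815686 = 0.948
Σt over all 5·5 pixels = 75503/1700 ≈ 44.4135294
V = pitch²·Σt = 1²·75503/1700 = 44.414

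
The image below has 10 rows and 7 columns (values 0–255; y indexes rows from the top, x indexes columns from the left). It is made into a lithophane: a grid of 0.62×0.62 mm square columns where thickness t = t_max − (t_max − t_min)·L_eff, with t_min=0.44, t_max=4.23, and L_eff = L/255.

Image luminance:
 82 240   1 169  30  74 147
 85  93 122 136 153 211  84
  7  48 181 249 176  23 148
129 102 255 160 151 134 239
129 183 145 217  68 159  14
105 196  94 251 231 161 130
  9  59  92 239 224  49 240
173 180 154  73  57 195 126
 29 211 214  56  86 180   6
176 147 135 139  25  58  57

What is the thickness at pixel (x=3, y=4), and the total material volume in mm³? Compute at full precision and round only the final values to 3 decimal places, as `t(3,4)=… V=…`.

span = t_max - t_min = 4.23 - 0.44 = 3.790
L(3,4) = 217, L_eff = 217/255 = 0.850980
t(3,4) = 4.23 - 3.790·0.850980 = 1.005
Σt over all 10·7 pixels = 4101271/25500 ≈ 160.8341569
V = pitch²·Σt = 0.62²·4101271/25500 = 61.825

t(3,4)=1.005 V=61.825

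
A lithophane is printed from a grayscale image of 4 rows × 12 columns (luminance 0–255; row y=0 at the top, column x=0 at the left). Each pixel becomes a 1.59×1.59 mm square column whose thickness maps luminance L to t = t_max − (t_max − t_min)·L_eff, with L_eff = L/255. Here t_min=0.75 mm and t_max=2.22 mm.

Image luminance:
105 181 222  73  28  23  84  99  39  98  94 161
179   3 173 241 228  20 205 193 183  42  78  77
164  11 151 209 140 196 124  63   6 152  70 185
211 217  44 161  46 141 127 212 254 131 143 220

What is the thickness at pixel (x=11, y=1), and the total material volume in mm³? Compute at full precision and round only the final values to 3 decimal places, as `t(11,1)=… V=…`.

t(11,1)=1.776 V=178.935

span = t_max - t_min = 2.22 - 0.75 = 1.470
L(11,1) = 77, L_eff = 77/255 = 0.301961
t(11,1) = 2.22 - 1.470·0.301961 = 1.776
Σt over all 4·12 pixels = 601617/8500 ≈ 70.7784706
V = pitch²·Σt = 1.59²·601617/8500 = 178.935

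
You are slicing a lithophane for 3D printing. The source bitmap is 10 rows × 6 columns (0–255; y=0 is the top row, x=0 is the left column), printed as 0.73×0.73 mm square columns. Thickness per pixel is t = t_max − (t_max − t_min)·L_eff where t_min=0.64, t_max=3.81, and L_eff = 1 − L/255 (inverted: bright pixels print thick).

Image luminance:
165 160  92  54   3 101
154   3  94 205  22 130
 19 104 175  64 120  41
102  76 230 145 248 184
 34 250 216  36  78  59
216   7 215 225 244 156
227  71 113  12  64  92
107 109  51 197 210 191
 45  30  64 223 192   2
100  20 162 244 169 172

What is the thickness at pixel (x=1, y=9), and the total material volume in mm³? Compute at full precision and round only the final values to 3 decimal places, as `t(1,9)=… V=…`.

t(1,9)=0.889 V=68.784

span = t_max - t_min = 3.81 - 0.64 = 3.170
L(1,9) = 20, L_eff = 1 - 20/255 = 0.921569 (inverted)
t(1,9) = 3.81 - 3.170·0.921569 = 0.889
Σt over all 10·6 pixels = 1645699/12750 ≈ 129.0744314
V = pitch²·Σt = 0.73²·1645699/12750 = 68.784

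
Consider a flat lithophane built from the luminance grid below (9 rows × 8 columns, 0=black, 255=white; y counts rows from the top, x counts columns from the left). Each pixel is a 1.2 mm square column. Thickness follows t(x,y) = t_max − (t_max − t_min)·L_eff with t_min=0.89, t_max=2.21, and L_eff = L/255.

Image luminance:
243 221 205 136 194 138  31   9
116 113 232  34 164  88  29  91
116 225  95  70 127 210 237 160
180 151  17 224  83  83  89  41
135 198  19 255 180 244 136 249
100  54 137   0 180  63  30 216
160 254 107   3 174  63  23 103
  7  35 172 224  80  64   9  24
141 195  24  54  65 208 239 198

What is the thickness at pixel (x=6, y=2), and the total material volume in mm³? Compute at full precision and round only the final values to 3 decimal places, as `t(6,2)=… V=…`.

t(6,2)=0.983 V=162.240

span = t_max - t_min = 2.21 - 0.89 = 1.320
L(6,2) = 237, L_eff = 237/255 = 0.929412
t(6,2) = 2.21 - 1.320·0.929412 = 0.983
Σt over all 9·8 pixels = 239416/2125 ≈ 112.6663529
V = pitch²·Σt = 1.2²·239416/2125 = 162.240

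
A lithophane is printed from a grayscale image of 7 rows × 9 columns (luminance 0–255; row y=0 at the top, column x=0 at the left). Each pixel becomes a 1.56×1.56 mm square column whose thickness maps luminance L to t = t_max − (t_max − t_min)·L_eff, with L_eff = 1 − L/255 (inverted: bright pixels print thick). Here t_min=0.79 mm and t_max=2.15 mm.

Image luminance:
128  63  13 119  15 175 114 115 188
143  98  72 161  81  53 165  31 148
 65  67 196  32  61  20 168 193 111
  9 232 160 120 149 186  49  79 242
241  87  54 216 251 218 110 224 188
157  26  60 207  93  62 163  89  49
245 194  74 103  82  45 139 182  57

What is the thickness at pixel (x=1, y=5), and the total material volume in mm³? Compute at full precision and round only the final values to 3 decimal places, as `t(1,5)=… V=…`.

t(1,5)=0.929 V=220.242

span = t_max - t_min = 2.15 - 0.79 = 1.360
L(1,5) = 26, L_eff = 1 - 26/255 = 0.898039 (inverted)
t(1,5) = 2.15 - 1.360·0.898039 = 0.929
Σt over all 7·9 pixels = 135751/1500 ≈ 90.5006667
V = pitch²·Σt = 1.56²·135751/1500 = 220.242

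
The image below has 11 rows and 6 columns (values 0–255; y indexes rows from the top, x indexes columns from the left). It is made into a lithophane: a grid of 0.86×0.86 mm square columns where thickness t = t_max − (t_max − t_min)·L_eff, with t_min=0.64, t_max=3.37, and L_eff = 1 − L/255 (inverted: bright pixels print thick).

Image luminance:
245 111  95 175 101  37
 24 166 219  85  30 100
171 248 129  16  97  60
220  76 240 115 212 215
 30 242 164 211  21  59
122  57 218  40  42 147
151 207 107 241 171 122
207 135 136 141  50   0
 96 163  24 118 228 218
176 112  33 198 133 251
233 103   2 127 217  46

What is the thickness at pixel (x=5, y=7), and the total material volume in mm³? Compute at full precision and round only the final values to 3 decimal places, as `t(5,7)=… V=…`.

t(5,7)=0.640 V=100.017

span = t_max - t_min = 3.37 - 0.64 = 2.730
L(5,7) = 0, L_eff = 1 - 0/255 = 1.000000 (inverted)
t(5,7) = 3.37 - 2.730·1.000000 = 0.640
Σt over all 11·6 pixels = 574733/4250 ≈ 135.2312941
V = pitch²·Σt = 0.86²·574733/4250 = 100.017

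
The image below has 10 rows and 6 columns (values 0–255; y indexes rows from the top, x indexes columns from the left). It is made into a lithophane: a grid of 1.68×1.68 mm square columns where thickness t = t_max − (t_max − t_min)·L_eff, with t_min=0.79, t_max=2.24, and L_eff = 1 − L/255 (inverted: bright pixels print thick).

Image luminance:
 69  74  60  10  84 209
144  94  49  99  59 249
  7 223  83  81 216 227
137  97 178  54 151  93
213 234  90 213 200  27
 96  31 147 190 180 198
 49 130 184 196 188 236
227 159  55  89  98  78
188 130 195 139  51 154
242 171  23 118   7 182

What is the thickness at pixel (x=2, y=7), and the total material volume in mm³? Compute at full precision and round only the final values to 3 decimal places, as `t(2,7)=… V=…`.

span = t_max - t_min = 2.24 - 0.79 = 1.450
L(2,7) = 55, L_eff = 1 - 55/255 = 0.784314 (inverted)
t(2,7) = 2.24 - 1.450·0.784314 = 1.103
Σt over all 10·6 pixels = 93907/1020 ≈ 92.0656863
V = pitch²·Σt = 1.68²·93907/1020 = 259.846

t(2,7)=1.103 V=259.846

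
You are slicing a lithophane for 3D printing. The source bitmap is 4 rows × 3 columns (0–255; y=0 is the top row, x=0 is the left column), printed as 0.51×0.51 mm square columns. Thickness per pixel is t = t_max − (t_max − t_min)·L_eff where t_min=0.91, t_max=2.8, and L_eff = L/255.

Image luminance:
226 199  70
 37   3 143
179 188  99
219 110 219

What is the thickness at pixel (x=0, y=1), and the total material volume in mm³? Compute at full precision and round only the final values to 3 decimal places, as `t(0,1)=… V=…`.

span = t_max - t_min = 2.8 - 0.91 = 1.890
L(0,1) = 37, L_eff = 37/255 = 0.145098
t(0,1) = 2.8 - 1.890·0.145098 = 2.526
Σt over all 4·3 pixels = 44751/2125 ≈ 21.0592941
V = pitch²·Σt = 0.51²·44751/2125 = 5.478

t(0,1)=2.526 V=5.478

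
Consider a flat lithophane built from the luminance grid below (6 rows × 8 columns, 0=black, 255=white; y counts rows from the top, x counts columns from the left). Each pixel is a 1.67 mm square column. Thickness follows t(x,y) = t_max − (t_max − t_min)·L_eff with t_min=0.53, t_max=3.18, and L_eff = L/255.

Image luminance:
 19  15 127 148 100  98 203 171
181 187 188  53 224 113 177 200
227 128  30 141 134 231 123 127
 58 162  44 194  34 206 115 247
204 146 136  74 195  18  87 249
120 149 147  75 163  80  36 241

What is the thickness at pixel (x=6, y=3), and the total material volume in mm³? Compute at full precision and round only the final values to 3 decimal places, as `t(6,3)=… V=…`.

span = t_max - t_min = 3.18 - 0.53 = 2.650
L(6,3) = 115, L_eff = 115/255 = 0.450980
t(6,3) = 3.18 - 2.650·0.450980 = 1.985
Σt over all 6·8 pixels = 144213/1700 ≈ 84.8311765
V = pitch²·Σt = 1.67²·144213/1700 = 236.586

t(6,3)=1.985 V=236.586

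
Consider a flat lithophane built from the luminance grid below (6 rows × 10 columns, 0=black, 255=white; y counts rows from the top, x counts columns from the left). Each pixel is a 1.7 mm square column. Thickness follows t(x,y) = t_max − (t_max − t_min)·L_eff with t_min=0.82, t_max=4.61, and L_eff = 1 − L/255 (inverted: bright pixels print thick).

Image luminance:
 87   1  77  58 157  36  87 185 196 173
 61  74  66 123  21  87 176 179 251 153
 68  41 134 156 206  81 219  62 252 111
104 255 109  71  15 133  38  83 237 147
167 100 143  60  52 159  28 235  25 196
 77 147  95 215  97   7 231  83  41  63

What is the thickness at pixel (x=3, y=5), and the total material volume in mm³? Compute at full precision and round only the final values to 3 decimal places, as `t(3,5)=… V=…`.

span = t_max - t_min = 4.61 - 0.82 = 3.790
L(3,5) = 215, L_eff = 1 - 215/255 = 0.156863 (inverted)
t(3,5) = 4.61 - 3.790·0.156863 = 4.015
Σt over all 6·10 pixels = 3904189/25500 ≈ 153.1054510
V = pitch²·Σt = 1.7²·3904189/25500 = 442.475

t(3,5)=4.015 V=442.475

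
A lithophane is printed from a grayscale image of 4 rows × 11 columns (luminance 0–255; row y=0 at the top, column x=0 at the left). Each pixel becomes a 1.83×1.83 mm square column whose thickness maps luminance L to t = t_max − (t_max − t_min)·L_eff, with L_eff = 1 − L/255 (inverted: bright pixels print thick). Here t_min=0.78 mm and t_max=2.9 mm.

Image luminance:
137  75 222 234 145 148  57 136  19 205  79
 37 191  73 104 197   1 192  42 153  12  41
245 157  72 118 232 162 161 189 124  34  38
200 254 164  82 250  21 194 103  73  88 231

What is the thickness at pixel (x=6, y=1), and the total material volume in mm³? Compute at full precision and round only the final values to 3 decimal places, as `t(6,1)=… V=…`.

span = t_max - t_min = 2.9 - 0.78 = 2.120
L(6,1) = 192, L_eff = 1 - 192/255 = 0.247059 (inverted)
t(6,1) = 2.9 - 2.120·0.247059 = 2.376
Σt over all 4·11 pixels = 520466/6375 ≈ 81.6417255
V = pitch²·Σt = 1.83²·520466/6375 = 273.410

t(6,1)=2.376 V=273.410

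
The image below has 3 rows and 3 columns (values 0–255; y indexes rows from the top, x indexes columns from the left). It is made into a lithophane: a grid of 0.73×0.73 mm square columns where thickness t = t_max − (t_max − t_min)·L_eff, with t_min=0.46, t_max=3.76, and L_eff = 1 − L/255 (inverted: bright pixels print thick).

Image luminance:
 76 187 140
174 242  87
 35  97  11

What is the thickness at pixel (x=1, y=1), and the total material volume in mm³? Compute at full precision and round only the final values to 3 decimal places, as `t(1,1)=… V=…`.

span = t_max - t_min = 3.76 - 0.46 = 3.300
L(1,1) = 242, L_eff = 1 - 242/255 = 0.050980 (inverted)
t(1,1) = 3.76 - 3.300·0.050980 = 3.592
Σt over all 3·3 pixels = 7529/425 ≈ 17.7152941
V = pitch²·Σt = 0.73²·7529/425 = 9.440

t(1,1)=3.592 V=9.440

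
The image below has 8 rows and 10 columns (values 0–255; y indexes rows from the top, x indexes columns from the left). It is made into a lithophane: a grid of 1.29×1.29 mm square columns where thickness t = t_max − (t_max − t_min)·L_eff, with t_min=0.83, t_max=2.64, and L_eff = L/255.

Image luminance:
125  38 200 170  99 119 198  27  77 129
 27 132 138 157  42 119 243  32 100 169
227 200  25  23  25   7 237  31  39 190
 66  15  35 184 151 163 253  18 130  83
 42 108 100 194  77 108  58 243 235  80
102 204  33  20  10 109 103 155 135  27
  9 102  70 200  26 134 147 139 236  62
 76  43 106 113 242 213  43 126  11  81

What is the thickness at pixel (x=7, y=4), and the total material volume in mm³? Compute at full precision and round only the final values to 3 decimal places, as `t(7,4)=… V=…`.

span = t_max - t_min = 2.64 - 0.83 = 1.810
L(7,4) = 243, L_eff = 243/255 = 0.952941
t(7,4) = 2.64 - 1.810·0.952941 = 0.915
Σt over all 8·10 pixels = 759827/5100 ≈ 148.9856863
V = pitch²·Σt = 1.29²·759827/5100 = 247.927

t(7,4)=0.915 V=247.927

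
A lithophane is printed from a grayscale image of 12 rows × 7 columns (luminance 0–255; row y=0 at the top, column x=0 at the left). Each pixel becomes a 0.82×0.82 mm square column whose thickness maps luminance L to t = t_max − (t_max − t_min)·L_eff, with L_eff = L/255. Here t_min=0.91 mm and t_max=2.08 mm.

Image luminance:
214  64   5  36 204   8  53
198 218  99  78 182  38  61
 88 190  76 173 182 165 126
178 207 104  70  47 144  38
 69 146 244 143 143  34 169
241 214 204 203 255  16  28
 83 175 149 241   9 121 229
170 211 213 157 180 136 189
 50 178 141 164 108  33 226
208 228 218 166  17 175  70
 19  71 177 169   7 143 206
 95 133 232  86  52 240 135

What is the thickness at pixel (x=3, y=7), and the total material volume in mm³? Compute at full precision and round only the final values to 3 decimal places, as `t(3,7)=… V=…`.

t(3,7)=1.360 V=82.419

span = t_max - t_min = 2.08 - 0.91 = 1.170
L(3,7) = 157, L_eff = 157/255 = 0.615686
t(3,7) = 2.08 - 1.170·0.615686 = 1.360
Σt over all 12·7 pixels = 208377/1700 ≈ 122.5747059
V = pitch²·Σt = 0.82²·208377/1700 = 82.419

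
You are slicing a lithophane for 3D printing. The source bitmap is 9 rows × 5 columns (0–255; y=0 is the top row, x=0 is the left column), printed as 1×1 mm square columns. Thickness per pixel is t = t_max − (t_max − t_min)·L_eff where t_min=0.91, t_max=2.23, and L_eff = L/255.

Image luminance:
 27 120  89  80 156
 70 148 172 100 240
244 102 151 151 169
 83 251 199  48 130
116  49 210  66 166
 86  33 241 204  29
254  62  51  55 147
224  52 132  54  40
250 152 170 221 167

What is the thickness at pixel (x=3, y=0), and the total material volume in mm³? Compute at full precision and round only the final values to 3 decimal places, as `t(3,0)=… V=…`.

t(3,0)=1.816 V=69.493

span = t_max - t_min = 2.23 - 0.91 = 1.320
L(3,0) = 80, L_eff = 80/255 = 0.313725
t(3,0) = 2.23 - 1.320·0.313725 = 1.816
Σt over all 9·5 pixels = 590691/8500 ≈ 69.4930588
V = pitch²·Σt = 1²·590691/8500 = 69.493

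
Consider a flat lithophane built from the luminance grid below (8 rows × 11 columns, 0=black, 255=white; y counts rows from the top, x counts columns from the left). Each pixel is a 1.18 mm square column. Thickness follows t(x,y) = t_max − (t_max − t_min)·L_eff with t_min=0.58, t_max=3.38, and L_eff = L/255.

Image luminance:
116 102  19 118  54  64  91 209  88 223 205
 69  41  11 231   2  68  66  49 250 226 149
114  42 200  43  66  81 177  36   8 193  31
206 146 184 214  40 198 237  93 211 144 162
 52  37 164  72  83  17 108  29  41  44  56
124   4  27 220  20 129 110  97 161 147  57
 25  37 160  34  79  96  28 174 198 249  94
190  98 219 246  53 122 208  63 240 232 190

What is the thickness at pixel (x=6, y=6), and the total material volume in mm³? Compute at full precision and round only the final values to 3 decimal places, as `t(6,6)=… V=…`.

span = t_max - t_min = 3.38 - 0.58 = 2.800
L(6,6) = 28, L_eff = 28/255 = 0.109804
t(6,6) = 3.38 - 2.800·0.109804 = 3.073
Σt over all 8·11 pixels = 237682/1275 ≈ 186.4172549
V = pitch²·Σt = 1.18²·237682/1275 = 259.567

t(6,6)=3.073 V=259.567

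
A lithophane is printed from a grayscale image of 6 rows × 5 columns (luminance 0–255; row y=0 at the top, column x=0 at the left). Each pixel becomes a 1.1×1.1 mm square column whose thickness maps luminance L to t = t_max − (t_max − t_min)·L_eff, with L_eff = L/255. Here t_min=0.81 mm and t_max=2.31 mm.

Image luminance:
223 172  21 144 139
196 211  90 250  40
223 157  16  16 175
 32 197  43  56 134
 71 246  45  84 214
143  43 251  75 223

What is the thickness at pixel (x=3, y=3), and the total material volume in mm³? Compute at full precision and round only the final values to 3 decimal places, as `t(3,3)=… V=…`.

t(3,3)=1.981 V=55.881

span = t_max - t_min = 2.31 - 0.81 = 1.500
L(3,3) = 56, L_eff = 56/255 = 0.219608
t(3,3) = 2.31 - 1.500·0.219608 = 1.981
Σt over all 6·5 pixels = 7851/170 ≈ 46.1823529
V = pitch²·Σt = 1.1²·7851/170 = 55.881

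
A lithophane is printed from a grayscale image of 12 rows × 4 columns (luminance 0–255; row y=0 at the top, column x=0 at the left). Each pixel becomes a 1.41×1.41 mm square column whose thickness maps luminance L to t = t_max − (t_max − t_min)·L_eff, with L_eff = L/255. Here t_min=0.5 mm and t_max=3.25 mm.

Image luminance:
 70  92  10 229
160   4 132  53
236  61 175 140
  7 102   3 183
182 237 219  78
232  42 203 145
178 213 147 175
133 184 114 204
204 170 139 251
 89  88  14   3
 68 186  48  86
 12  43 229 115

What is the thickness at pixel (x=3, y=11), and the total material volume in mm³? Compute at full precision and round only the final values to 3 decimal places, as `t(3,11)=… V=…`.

t(3,11)=2.010 V=179.615

span = t_max - t_min = 3.25 - 0.5 = 2.750
L(3,11) = 115, L_eff = 115/255 = 0.450980
t(3,11) = 3.25 - 2.750·0.450980 = 2.010
Σt over all 12·4 pixels = 23038/255 ≈ 90.3450980
V = pitch²·Σt = 1.41²·23038/255 = 179.615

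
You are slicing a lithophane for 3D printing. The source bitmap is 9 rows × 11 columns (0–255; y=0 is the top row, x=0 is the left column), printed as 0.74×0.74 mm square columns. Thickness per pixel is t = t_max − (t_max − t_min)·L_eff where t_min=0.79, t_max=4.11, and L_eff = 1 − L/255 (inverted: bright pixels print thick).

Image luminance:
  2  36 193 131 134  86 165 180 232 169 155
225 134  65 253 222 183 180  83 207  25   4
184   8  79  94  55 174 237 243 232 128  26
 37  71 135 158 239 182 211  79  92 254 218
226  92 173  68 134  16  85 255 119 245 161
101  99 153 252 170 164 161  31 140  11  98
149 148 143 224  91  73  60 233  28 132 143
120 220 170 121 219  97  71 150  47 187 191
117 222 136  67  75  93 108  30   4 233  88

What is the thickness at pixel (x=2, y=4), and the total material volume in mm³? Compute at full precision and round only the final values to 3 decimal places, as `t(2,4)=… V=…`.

t(2,4)=3.042 V=137.964

span = t_max - t_min = 4.11 - 0.79 = 3.320
L(2,4) = 173, L_eff = 1 - 173/255 = 0.321569 (inverted)
t(2,4) = 4.11 - 3.320·0.321569 = 3.042
Σt over all 9·11 pixels = 2141521/8500 ≈ 251.9436471
V = pitch²·Σt = 0.74²·2141521/8500 = 137.964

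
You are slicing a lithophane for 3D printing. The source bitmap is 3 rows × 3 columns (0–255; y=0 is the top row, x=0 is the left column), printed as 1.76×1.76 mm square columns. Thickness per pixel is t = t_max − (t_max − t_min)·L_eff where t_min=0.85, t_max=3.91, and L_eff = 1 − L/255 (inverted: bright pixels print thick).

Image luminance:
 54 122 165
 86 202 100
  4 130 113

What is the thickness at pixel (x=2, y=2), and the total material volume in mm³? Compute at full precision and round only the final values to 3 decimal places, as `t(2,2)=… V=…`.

span = t_max - t_min = 3.91 - 0.85 = 3.060
L(2,2) = 113, L_eff = 1 - 113/255 = 0.556863 (inverted)
t(2,2) = 3.91 - 3.060·0.556863 = 2.206
Σt over all 3·3 pixels = 19.362
V = pitch²·Σt = 1.76²·19.362 = 59.976

t(2,2)=2.206 V=59.976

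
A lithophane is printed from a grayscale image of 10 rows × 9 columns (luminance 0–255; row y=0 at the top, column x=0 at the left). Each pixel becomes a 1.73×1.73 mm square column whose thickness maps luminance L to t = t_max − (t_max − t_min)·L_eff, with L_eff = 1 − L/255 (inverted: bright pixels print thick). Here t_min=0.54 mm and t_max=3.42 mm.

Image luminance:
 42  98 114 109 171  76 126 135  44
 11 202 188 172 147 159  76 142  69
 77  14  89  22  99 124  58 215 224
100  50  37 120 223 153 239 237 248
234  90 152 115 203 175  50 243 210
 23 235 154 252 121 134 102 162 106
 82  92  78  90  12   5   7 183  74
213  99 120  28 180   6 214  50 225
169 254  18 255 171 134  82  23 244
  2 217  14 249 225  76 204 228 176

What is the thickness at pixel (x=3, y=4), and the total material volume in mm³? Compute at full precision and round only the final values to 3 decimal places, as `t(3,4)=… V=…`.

t(3,4)=1.839 V=539.926

span = t_max - t_min = 3.42 - 0.54 = 2.880
L(3,4) = 115, L_eff = 1 - 115/255 = 0.549020 (inverted)
t(3,4) = 3.42 - 2.880·0.549020 = 1.839
Σt over all 10·9 pixels = 76671/425 ≈ 180.4023529
V = pitch²·Σt = 1.73²·76671/425 = 539.926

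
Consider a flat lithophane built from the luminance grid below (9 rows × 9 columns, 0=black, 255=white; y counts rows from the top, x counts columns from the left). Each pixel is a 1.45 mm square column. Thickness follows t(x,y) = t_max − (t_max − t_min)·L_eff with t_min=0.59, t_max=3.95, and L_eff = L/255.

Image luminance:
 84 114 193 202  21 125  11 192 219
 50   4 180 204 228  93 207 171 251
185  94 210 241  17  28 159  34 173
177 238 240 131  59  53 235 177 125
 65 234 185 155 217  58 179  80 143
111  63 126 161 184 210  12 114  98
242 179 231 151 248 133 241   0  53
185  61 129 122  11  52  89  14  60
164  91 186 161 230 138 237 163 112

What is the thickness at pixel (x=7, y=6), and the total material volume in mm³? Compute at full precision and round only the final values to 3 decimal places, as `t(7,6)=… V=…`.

span = t_max - t_min = 3.95 - 0.59 = 3.360
L(7,6) = 0, L_eff = 0/255 = 0.000000
t(7,6) = 3.95 - 3.360·0.000000 = 3.950
Σt over all 9·9 pixels = 172.334
V = pitch²·Σt = 1.45²·172.334 = 362.332

t(7,6)=3.950 V=362.332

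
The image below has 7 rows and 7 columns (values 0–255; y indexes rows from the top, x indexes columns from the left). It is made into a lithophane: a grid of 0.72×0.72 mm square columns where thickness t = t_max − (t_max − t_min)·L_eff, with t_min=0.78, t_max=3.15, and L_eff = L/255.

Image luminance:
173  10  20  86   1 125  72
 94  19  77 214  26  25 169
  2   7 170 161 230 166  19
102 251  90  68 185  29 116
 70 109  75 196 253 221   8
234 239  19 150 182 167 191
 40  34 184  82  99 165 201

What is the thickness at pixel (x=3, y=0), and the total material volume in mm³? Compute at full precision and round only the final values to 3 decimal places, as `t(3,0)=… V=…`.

span = t_max - t_min = 3.15 - 0.78 = 2.370
L(3,0) = 86, L_eff = 86/255 = 0.337255
t(3,0) = 3.15 - 2.370·0.337255 = 2.351
Σt over all 7·7 pixels = 867521/8500 ≈ 102.0612941
V = pitch²·Σt = 0.72²·867521/8500 = 52.909

t(3,0)=2.351 V=52.909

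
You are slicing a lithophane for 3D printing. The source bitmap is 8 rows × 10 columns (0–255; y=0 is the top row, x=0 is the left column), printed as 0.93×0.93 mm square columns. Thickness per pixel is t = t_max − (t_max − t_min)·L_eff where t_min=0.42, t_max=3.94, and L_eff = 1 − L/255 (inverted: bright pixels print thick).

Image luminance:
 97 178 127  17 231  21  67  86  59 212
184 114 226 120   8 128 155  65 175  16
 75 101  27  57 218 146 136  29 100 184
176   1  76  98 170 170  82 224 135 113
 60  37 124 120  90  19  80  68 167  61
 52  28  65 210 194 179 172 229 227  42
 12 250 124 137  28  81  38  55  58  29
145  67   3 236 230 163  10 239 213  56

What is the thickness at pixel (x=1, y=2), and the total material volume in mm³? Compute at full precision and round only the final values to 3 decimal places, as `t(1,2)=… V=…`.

span = t_max - t_min = 3.94 - 0.42 = 3.520
L(1,2) = 101, L_eff = 1 - 101/255 = 0.603922 (inverted)
t(1,2) = 3.94 - 3.520·0.603922 = 1.814
Σt over all 8·10 pixels = 1006376/6375 ≈ 157.8629020
V = pitch²·Σt = 0.93²·1006376/6375 = 136.536

t(1,2)=1.814 V=136.536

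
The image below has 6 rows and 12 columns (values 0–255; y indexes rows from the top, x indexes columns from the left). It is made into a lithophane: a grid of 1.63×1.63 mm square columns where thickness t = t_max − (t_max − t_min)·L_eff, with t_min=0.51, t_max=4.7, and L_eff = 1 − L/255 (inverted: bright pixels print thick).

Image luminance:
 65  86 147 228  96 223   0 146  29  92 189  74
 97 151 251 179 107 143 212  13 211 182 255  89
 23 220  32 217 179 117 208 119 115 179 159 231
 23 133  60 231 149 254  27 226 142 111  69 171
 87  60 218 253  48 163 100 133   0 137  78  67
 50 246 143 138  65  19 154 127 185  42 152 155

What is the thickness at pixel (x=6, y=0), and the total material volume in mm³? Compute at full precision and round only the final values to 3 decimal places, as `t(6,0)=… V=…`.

span = t_max - t_min = 4.7 - 0.51 = 4.190
L(6,0) = 0, L_eff = 1 - 0/255 = 1.000000 (inverted)
t(6,0) = 4.7 - 4.190·1.000000 = 0.510
Σt over all 6·12 pixels = 81808/425 ≈ 192.4894118
V = pitch²·Σt = 1.63²·81808/425 = 511.425

t(6,0)=0.510 V=511.425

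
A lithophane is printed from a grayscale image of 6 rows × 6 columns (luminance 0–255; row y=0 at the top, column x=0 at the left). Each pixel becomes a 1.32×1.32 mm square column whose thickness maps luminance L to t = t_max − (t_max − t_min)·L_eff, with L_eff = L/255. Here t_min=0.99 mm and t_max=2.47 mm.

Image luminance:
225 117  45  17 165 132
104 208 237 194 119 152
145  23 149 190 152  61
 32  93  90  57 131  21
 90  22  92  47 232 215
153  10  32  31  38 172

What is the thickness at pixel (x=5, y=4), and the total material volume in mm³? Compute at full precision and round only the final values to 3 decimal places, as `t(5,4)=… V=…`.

span = t_max - t_min = 2.47 - 0.99 = 1.480
L(5,4) = 215, L_eff = 215/255 = 0.843137
t(5,4) = 2.47 - 1.480·0.843137 = 1.222
Σt over all 6·6 pixels = 139708/2125 ≈ 65.7449412
V = pitch²·Σt = 1.32²·139708/2125 = 114.554

t(5,4)=1.222 V=114.554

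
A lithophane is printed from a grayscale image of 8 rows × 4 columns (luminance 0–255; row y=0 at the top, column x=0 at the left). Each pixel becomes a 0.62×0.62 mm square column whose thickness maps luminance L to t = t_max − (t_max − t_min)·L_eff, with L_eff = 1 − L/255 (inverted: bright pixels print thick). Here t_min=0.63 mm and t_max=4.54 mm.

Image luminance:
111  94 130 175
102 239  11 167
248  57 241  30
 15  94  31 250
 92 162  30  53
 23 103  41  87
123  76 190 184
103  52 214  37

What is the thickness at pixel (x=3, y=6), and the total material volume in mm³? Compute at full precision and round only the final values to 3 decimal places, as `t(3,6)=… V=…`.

span = t_max - t_min = 4.54 - 0.63 = 3.910
L(3,6) = 184, L_eff = 1 - 184/255 = 0.278431 (inverted)
t(3,6) = 4.54 - 3.910·0.278431 = 3.451
Σt over all 8·4 pixels = 22447/300 ≈ 74.8233333
V = pitch²·Σt = 0.62²·22447/300 = 28.762

t(3,6)=3.451 V=28.762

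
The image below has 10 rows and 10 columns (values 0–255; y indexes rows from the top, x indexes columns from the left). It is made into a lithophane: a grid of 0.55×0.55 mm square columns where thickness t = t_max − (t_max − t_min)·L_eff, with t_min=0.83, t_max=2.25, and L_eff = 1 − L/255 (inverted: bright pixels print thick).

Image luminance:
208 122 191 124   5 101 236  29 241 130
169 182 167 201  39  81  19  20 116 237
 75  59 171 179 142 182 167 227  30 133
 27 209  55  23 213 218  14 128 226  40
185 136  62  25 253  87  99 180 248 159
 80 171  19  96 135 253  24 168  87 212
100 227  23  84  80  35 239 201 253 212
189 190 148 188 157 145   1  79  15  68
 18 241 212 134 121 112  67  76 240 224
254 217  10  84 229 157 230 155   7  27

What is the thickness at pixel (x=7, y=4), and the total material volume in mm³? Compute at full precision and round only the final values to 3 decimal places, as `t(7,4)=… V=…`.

t(7,4)=1.832 V=47.451

span = t_max - t_min = 2.25 - 0.83 = 1.420
L(7,4) = 180, L_eff = 1 - 180/255 = 0.294118 (inverted)
t(7,4) = 2.25 - 1.420·0.294118 = 1.832
Σt over all 10·10 pixels = 999997/6375 ≈ 156.8622745
V = pitch²·Σt = 0.55²·999997/6375 = 47.451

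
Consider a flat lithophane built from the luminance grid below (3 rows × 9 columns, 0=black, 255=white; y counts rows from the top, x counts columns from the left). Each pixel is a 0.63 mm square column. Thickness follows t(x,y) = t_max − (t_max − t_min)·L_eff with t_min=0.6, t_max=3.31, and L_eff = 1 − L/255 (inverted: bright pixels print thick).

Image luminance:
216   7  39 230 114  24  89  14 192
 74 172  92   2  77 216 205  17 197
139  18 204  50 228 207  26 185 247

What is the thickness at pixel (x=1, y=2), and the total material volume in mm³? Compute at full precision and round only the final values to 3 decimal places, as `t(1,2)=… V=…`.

t(1,2)=0.791 V=20.269

span = t_max - t_min = 3.31 - 0.6 = 2.710
L(1,2) = 18, L_eff = 1 - 18/255 = 0.929412 (inverted)
t(1,2) = 3.31 - 2.710·0.929412 = 0.791
Σt over all 3·9 pixels = 76603/1500 ≈ 51.0686667
V = pitch²·Σt = 0.63²·76603/1500 = 20.269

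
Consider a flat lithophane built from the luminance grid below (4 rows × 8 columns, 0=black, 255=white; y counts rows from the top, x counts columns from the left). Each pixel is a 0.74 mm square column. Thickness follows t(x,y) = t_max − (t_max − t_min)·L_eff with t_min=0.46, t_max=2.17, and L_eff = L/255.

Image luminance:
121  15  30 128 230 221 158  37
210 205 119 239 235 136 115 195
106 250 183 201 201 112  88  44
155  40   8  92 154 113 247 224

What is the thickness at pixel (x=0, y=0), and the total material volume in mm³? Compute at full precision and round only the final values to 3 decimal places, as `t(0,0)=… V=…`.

t(0,0)=1.359 V=21.089

span = t_max - t_min = 2.17 - 0.46 = 1.710
L(0,0) = 121, L_eff = 121/255 = 0.474510
t(0,0) = 2.17 - 1.710·0.474510 = 1.359
Σt over all 4·8 pixels = 81839/2125 ≈ 38.5124706
V = pitch²·Σt = 0.74²·81839/2125 = 21.089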